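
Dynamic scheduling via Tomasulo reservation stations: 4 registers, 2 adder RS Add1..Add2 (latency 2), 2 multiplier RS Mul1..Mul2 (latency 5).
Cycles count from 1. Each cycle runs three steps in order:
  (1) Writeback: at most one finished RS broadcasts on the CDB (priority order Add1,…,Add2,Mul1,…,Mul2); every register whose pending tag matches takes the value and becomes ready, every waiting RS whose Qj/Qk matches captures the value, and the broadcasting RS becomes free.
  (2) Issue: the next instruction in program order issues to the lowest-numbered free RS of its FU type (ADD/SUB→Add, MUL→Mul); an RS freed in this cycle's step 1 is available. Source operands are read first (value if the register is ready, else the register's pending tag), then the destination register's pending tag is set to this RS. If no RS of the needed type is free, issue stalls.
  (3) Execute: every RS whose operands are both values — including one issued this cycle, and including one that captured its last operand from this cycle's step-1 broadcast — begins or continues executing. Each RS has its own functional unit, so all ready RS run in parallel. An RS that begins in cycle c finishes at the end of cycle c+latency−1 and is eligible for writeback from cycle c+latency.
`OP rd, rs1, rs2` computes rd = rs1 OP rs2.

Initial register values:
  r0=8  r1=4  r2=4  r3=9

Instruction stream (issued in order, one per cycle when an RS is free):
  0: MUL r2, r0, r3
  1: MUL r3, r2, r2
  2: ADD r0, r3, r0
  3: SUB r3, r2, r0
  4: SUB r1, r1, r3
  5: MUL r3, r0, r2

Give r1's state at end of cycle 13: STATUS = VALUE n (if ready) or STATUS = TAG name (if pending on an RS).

STATUS = TAG Add1

c1: issue MUL r2<-Mul1 | r0:8,r1:4,r2:Mul1,r3:9
c2: issue MUL r3<-Mul2 | r0:8,r1:4,r2:Mul1,r3:Mul2
c3: issue ADD r0<-Add1 | r0:Add1,r1:4,r2:Mul1,r3:Mul2
c4: issue SUB r3<-Add2 | r0:Add1,r1:4,r2:Mul1,r3:Add2
c5: stall | r0:Add1,r1:4,r2:Mul1,r3:Add2
c6: CDB Mul1=72; stall | r0:Add1,r1:4,r2:72,r3:Add2
c7: stall | r0:Add1,r1:4,r2:72,r3:Add2
c8: stall | r0:Add1,r1:4,r2:72,r3:Add2
c9: stall | r0:Add1,r1:4,r2:72,r3:Add2
c10: stall | r0:Add1,r1:4,r2:72,r3:Add2
c11: CDB Mul2=5184; stall | r0:Add1,r1:4,r2:72,r3:Add2
c12: stall | r0:Add1,r1:4,r2:72,r3:Add2
c13: CDB Add1=5192; issue SUB r1<-Add1 | r0:5192,r1:Add1,r2:72,r3:Add2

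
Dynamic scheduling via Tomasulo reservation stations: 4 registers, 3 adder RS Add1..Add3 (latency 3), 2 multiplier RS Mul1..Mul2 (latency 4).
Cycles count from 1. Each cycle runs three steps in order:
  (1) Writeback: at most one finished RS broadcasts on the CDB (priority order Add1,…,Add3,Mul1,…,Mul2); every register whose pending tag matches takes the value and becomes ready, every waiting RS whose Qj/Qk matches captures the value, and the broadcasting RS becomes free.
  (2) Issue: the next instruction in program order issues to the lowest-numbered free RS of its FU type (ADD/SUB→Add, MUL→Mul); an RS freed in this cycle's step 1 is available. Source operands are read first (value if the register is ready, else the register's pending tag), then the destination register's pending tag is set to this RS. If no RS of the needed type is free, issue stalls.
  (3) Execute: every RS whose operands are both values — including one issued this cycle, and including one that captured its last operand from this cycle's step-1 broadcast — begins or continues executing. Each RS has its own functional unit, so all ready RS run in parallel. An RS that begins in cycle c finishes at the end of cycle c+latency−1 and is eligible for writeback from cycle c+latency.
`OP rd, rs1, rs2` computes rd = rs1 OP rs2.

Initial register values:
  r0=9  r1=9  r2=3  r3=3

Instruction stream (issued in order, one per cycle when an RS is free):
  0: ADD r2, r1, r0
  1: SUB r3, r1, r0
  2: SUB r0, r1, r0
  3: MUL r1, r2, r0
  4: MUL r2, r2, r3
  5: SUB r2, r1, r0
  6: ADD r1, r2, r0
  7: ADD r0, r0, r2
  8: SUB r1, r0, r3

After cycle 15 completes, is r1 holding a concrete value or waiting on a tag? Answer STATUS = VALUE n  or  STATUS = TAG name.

  c1: issue ADD r2<-Add1  regs: r0:9,r1:9,r2:Add1,r3:3
  c2: issue SUB r3<-Add2  regs: r0:9,r1:9,r2:Add1,r3:Add2
  c3: issue SUB r0<-Add3  regs: r0:Add3,r1:9,r2:Add1,r3:Add2
  c4: CDB Add1=18; issue MUL r1<-Mul1  regs: r0:Add3,r1:Mul1,r2:18,r3:Add2
  c5: CDB Add2=0; issue MUL r2<-Mul2  regs: r0:Add3,r1:Mul1,r2:Mul2,r3:0
  c6: CDB Add3=0; issue SUB r2<-Add1  regs: r0:0,r1:Mul1,r2:Add1,r3:0
  c7: issue ADD r1<-Add2  regs: r0:0,r1:Add2,r2:Add1,r3:0
  c8: issue ADD r0<-Add3  regs: r0:Add3,r1:Add2,r2:Add1,r3:0
  c9: CDB Mul2=0; stall  regs: r0:Add3,r1:Add2,r2:Add1,r3:0
  c10: CDB Mul1=0; stall  regs: r0:Add3,r1:Add2,r2:Add1,r3:0
  c11: stall  regs: r0:Add3,r1:Add2,r2:Add1,r3:0
  c12: stall  regs: r0:Add3,r1:Add2,r2:Add1,r3:0
  c13: CDB Add1=0; issue SUB r1<-Add1  regs: r0:Add3,r1:Add1,r2:0,r3:0
  c14: -  regs: r0:Add3,r1:Add1,r2:0,r3:0
  c15: -  regs: r0:Add3,r1:Add1,r2:0,r3:0

STATUS = TAG Add1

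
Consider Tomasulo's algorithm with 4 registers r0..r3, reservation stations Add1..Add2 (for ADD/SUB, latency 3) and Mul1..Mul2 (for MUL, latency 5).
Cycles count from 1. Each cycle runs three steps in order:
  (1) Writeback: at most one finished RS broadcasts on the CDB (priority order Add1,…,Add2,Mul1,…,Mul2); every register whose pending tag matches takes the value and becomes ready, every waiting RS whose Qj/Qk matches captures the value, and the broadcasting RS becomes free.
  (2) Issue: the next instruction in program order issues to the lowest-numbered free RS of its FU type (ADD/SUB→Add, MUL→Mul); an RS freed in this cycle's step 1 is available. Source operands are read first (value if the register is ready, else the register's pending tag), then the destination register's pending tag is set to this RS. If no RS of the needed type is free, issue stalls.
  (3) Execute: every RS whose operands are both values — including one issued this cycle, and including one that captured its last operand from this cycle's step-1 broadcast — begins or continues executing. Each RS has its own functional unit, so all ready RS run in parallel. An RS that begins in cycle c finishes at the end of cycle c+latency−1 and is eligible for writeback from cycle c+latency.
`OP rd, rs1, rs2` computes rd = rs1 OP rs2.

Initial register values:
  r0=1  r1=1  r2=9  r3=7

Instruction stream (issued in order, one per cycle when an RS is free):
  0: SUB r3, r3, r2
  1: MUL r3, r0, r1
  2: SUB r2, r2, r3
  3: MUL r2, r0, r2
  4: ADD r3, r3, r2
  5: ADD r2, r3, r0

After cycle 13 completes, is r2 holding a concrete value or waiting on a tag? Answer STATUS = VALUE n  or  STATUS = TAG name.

c1: issue SUB r3<-Add1 | r0:1,r1:1,r2:9,r3:Add1
c2: issue MUL r3<-Mul1 | r0:1,r1:1,r2:9,r3:Mul1
c3: issue SUB r2<-Add2 | r0:1,r1:1,r2:Add2,r3:Mul1
c4: CDB Add1=-2; issue MUL r2<-Mul2 | r0:1,r1:1,r2:Mul2,r3:Mul1
c5: issue ADD r3<-Add1 | r0:1,r1:1,r2:Mul2,r3:Add1
c6: stall | r0:1,r1:1,r2:Mul2,r3:Add1
c7: CDB Mul1=1; stall | r0:1,r1:1,r2:Mul2,r3:Add1
c8: stall | r0:1,r1:1,r2:Mul2,r3:Add1
c9: stall | r0:1,r1:1,r2:Mul2,r3:Add1
c10: CDB Add2=8; issue ADD r2<-Add2 | r0:1,r1:1,r2:Add2,r3:Add1
c11: - | r0:1,r1:1,r2:Add2,r3:Add1
c12: - | r0:1,r1:1,r2:Add2,r3:Add1
c13: - | r0:1,r1:1,r2:Add2,r3:Add1

STATUS = TAG Add2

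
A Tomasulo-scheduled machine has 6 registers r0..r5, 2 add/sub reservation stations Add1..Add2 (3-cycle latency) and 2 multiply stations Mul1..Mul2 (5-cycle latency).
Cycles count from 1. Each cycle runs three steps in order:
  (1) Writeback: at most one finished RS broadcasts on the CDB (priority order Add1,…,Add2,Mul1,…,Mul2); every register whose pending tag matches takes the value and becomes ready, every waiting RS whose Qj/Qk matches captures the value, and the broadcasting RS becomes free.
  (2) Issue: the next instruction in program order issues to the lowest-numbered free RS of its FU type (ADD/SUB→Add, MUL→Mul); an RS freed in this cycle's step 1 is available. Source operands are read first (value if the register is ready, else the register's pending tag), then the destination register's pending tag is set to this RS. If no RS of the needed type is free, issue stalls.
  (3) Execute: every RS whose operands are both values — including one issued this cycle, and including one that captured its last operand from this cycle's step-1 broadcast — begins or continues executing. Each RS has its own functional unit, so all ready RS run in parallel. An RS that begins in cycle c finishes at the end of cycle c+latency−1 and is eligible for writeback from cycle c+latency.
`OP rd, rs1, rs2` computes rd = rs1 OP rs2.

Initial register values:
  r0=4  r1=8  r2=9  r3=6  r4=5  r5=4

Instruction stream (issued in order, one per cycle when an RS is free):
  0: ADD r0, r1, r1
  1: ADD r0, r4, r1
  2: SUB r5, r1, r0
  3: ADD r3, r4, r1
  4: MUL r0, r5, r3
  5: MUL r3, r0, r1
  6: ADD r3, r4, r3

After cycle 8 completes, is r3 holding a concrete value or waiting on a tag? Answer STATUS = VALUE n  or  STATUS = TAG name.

STATUS = TAG Add1

cycle 1: issue ADD r0<-Add1 // r0:Add1,r1:8,r2:9,r3:6,r4:5,r5:4
cycle 2: issue ADD r0<-Add2 // r0:Add2,r1:8,r2:9,r3:6,r4:5,r5:4
cycle 3: stall // r0:Add2,r1:8,r2:9,r3:6,r4:5,r5:4
cycle 4: CDB Add1=16; issue SUB r5<-Add1 // r0:Add2,r1:8,r2:9,r3:6,r4:5,r5:Add1
cycle 5: CDB Add2=13; issue ADD r3<-Add2 // r0:13,r1:8,r2:9,r3:Add2,r4:5,r5:Add1
cycle 6: issue MUL r0<-Mul1 // r0:Mul1,r1:8,r2:9,r3:Add2,r4:5,r5:Add1
cycle 7: issue MUL r3<-Mul2 // r0:Mul1,r1:8,r2:9,r3:Mul2,r4:5,r5:Add1
cycle 8: CDB Add1=-5; issue ADD r3<-Add1 // r0:Mul1,r1:8,r2:9,r3:Add1,r4:5,r5:-5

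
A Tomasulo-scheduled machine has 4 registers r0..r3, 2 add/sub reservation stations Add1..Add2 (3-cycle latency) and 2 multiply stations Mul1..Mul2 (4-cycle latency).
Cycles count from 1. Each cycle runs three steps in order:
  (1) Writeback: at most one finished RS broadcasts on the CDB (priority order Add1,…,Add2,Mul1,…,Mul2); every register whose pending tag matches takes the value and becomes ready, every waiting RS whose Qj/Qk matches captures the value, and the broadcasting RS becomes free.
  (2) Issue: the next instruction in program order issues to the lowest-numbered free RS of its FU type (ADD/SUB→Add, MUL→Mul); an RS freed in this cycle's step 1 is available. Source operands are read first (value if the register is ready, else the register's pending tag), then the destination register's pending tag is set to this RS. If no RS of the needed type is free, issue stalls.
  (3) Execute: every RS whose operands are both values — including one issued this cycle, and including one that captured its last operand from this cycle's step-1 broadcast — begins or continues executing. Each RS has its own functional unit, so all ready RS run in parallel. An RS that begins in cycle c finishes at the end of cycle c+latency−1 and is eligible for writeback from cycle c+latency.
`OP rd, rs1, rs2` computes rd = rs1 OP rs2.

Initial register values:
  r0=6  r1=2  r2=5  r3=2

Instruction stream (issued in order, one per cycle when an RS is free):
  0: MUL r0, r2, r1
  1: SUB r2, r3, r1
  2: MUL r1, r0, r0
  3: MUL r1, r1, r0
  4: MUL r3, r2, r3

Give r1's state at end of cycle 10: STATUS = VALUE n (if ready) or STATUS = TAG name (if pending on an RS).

cycle 1: issue MUL r0<-Mul1 // r0:Mul1,r1:2,r2:5,r3:2
cycle 2: issue SUB r2<-Add1 // r0:Mul1,r1:2,r2:Add1,r3:2
cycle 3: issue MUL r1<-Mul2 // r0:Mul1,r1:Mul2,r2:Add1,r3:2
cycle 4: stall // r0:Mul1,r1:Mul2,r2:Add1,r3:2
cycle 5: CDB Add1=0; stall // r0:Mul1,r1:Mul2,r2:0,r3:2
cycle 6: CDB Mul1=10; issue MUL r1<-Mul1 // r0:10,r1:Mul1,r2:0,r3:2
cycle 7: stall // r0:10,r1:Mul1,r2:0,r3:2
cycle 8: stall // r0:10,r1:Mul1,r2:0,r3:2
cycle 9: stall // r0:10,r1:Mul1,r2:0,r3:2
cycle 10: CDB Mul2=100; issue MUL r3<-Mul2 // r0:10,r1:Mul1,r2:0,r3:Mul2

STATUS = TAG Mul1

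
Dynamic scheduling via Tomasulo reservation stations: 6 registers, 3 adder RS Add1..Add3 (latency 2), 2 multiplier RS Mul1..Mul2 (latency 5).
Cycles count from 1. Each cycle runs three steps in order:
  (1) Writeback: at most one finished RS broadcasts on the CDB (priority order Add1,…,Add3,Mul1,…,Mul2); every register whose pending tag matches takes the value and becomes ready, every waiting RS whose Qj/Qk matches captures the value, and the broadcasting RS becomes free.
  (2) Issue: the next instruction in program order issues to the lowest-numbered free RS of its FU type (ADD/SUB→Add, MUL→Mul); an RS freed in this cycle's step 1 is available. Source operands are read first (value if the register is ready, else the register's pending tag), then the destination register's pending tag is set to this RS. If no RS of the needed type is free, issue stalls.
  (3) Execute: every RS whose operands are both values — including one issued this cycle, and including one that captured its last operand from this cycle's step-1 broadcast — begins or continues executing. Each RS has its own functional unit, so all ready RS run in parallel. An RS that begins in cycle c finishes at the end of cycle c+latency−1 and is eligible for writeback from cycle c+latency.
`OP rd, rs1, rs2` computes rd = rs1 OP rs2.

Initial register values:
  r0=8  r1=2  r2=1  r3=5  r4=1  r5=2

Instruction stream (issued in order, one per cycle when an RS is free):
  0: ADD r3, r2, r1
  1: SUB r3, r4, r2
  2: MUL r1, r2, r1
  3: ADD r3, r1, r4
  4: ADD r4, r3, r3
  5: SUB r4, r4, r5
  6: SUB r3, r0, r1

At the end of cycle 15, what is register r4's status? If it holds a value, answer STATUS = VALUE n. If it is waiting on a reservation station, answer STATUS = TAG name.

cycle 1: issue ADD r3<-Add1 // r0:8,r1:2,r2:1,r3:Add1,r4:1,r5:2
cycle 2: issue SUB r3<-Add2 // r0:8,r1:2,r2:1,r3:Add2,r4:1,r5:2
cycle 3: CDB Add1=3; issue MUL r1<-Mul1 // r0:8,r1:Mul1,r2:1,r3:Add2,r4:1,r5:2
cycle 4: CDB Add2=0; issue ADD r3<-Add1 // r0:8,r1:Mul1,r2:1,r3:Add1,r4:1,r5:2
cycle 5: issue ADD r4<-Add2 // r0:8,r1:Mul1,r2:1,r3:Add1,r4:Add2,r5:2
cycle 6: issue SUB r4<-Add3 // r0:8,r1:Mul1,r2:1,r3:Add1,r4:Add3,r5:2
cycle 7: stall // r0:8,r1:Mul1,r2:1,r3:Add1,r4:Add3,r5:2
cycle 8: CDB Mul1=2; stall // r0:8,r1:2,r2:1,r3:Add1,r4:Add3,r5:2
cycle 9: stall // r0:8,r1:2,r2:1,r3:Add1,r4:Add3,r5:2
cycle 10: CDB Add1=3; issue SUB r3<-Add1 // r0:8,r1:2,r2:1,r3:Add1,r4:Add3,r5:2
cycle 11: - // r0:8,r1:2,r2:1,r3:Add1,r4:Add3,r5:2
cycle 12: CDB Add1=6 // r0:8,r1:2,r2:1,r3:6,r4:Add3,r5:2
cycle 13: CDB Add2=6 // r0:8,r1:2,r2:1,r3:6,r4:Add3,r5:2
cycle 14: - // r0:8,r1:2,r2:1,r3:6,r4:Add3,r5:2
cycle 15: CDB Add3=4 // r0:8,r1:2,r2:1,r3:6,r4:4,r5:2

STATUS = VALUE 4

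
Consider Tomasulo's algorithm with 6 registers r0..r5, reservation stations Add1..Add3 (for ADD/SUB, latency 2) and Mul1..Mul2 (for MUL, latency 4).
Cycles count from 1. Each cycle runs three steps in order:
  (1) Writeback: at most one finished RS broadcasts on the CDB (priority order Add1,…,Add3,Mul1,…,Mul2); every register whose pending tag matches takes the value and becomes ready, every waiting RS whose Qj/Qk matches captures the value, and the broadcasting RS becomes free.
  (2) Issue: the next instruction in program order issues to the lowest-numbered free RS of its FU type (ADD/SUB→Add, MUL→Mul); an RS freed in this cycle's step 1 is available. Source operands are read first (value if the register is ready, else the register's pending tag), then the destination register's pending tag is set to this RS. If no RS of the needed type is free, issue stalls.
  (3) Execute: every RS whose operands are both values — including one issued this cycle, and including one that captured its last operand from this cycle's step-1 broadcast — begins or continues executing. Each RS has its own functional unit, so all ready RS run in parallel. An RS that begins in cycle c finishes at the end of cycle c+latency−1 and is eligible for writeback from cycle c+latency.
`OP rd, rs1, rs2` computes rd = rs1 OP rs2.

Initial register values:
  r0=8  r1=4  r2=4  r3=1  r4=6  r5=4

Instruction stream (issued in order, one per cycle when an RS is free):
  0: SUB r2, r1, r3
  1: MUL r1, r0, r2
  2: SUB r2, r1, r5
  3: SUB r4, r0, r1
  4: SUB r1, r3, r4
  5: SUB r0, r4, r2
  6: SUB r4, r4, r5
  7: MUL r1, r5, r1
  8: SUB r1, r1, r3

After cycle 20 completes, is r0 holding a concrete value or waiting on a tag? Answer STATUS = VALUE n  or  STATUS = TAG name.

STATUS = VALUE -36

c1: issue SUB r2<-Add1 | r0:8,r1:4,r2:Add1,r3:1,r4:6,r5:4
c2: issue MUL r1<-Mul1 | r0:8,r1:Mul1,r2:Add1,r3:1,r4:6,r5:4
c3: CDB Add1=3; issue SUB r2<-Add1 | r0:8,r1:Mul1,r2:Add1,r3:1,r4:6,r5:4
c4: issue SUB r4<-Add2 | r0:8,r1:Mul1,r2:Add1,r3:1,r4:Add2,r5:4
c5: issue SUB r1<-Add3 | r0:8,r1:Add3,r2:Add1,r3:1,r4:Add2,r5:4
c6: stall | r0:8,r1:Add3,r2:Add1,r3:1,r4:Add2,r5:4
c7: CDB Mul1=24; stall | r0:8,r1:Add3,r2:Add1,r3:1,r4:Add2,r5:4
c8: stall | r0:8,r1:Add3,r2:Add1,r3:1,r4:Add2,r5:4
c9: CDB Add1=20; issue SUB r0<-Add1 | r0:Add1,r1:Add3,r2:20,r3:1,r4:Add2,r5:4
c10: CDB Add2=-16; issue SUB r4<-Add2 | r0:Add1,r1:Add3,r2:20,r3:1,r4:Add2,r5:4
c11: issue MUL r1<-Mul1 | r0:Add1,r1:Mul1,r2:20,r3:1,r4:Add2,r5:4
c12: CDB Add1=-36; issue SUB r1<-Add1 | r0:-36,r1:Add1,r2:20,r3:1,r4:Add2,r5:4
c13: CDB Add2=-20 | r0:-36,r1:Add1,r2:20,r3:1,r4:-20,r5:4
c14: CDB Add3=17 | r0:-36,r1:Add1,r2:20,r3:1,r4:-20,r5:4
c15: - | r0:-36,r1:Add1,r2:20,r3:1,r4:-20,r5:4
c16: - | r0:-36,r1:Add1,r2:20,r3:1,r4:-20,r5:4
c17: - | r0:-36,r1:Add1,r2:20,r3:1,r4:-20,r5:4
c18: CDB Mul1=68 | r0:-36,r1:Add1,r2:20,r3:1,r4:-20,r5:4
c19: - | r0:-36,r1:Add1,r2:20,r3:1,r4:-20,r5:4
c20: CDB Add1=67 | r0:-36,r1:67,r2:20,r3:1,r4:-20,r5:4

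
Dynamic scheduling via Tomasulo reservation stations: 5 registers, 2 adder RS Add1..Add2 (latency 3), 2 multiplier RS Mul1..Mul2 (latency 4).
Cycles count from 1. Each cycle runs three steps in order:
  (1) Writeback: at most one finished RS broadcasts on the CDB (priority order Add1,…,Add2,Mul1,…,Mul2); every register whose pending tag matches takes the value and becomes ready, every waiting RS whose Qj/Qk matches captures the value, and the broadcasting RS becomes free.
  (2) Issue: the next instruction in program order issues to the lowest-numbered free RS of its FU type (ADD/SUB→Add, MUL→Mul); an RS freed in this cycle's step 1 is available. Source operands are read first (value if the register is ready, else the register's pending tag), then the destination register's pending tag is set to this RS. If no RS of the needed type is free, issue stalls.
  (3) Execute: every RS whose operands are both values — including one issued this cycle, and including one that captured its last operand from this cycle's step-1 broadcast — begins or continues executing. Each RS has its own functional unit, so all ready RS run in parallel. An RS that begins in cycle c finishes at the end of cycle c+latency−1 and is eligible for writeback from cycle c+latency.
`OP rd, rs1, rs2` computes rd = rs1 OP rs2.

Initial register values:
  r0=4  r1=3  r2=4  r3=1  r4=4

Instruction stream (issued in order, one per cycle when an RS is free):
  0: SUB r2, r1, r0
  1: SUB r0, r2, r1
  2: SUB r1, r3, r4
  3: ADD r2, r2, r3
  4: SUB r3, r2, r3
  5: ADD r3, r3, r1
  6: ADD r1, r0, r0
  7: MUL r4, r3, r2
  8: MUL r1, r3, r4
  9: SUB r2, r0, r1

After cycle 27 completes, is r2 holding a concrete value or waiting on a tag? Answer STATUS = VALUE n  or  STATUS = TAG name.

c1: issue SUB r2<-Add1 | r0:4,r1:3,r2:Add1,r3:1,r4:4
c2: issue SUB r0<-Add2 | r0:Add2,r1:3,r2:Add1,r3:1,r4:4
c3: stall | r0:Add2,r1:3,r2:Add1,r3:1,r4:4
c4: CDB Add1=-1; issue SUB r1<-Add1 | r0:Add2,r1:Add1,r2:-1,r3:1,r4:4
c5: stall | r0:Add2,r1:Add1,r2:-1,r3:1,r4:4
c6: stall | r0:Add2,r1:Add1,r2:-1,r3:1,r4:4
c7: CDB Add1=-3; issue ADD r2<-Add1 | r0:Add2,r1:-3,r2:Add1,r3:1,r4:4
c8: CDB Add2=-4; issue SUB r3<-Add2 | r0:-4,r1:-3,r2:Add1,r3:Add2,r4:4
c9: stall | r0:-4,r1:-3,r2:Add1,r3:Add2,r4:4
c10: CDB Add1=0; issue ADD r3<-Add1 | r0:-4,r1:-3,r2:0,r3:Add1,r4:4
c11: stall | r0:-4,r1:-3,r2:0,r3:Add1,r4:4
c12: stall | r0:-4,r1:-3,r2:0,r3:Add1,r4:4
c13: CDB Add2=-1; issue ADD r1<-Add2 | r0:-4,r1:Add2,r2:0,r3:Add1,r4:4
c14: issue MUL r4<-Mul1 | r0:-4,r1:Add2,r2:0,r3:Add1,r4:Mul1
c15: issue MUL r1<-Mul2 | r0:-4,r1:Mul2,r2:0,r3:Add1,r4:Mul1
c16: CDB Add1=-4; issue SUB r2<-Add1 | r0:-4,r1:Mul2,r2:Add1,r3:-4,r4:Mul1
c17: CDB Add2=-8 | r0:-4,r1:Mul2,r2:Add1,r3:-4,r4:Mul1
c18: - | r0:-4,r1:Mul2,r2:Add1,r3:-4,r4:Mul1
c19: - | r0:-4,r1:Mul2,r2:Add1,r3:-4,r4:Mul1
c20: CDB Mul1=0 | r0:-4,r1:Mul2,r2:Add1,r3:-4,r4:0
c21: - | r0:-4,r1:Mul2,r2:Add1,r3:-4,r4:0
c22: - | r0:-4,r1:Mul2,r2:Add1,r3:-4,r4:0
c23: - | r0:-4,r1:Mul2,r2:Add1,r3:-4,r4:0
c24: CDB Mul2=0 | r0:-4,r1:0,r2:Add1,r3:-4,r4:0
c25: - | r0:-4,r1:0,r2:Add1,r3:-4,r4:0
c26: - | r0:-4,r1:0,r2:Add1,r3:-4,r4:0
c27: CDB Add1=-4 | r0:-4,r1:0,r2:-4,r3:-4,r4:0

STATUS = VALUE -4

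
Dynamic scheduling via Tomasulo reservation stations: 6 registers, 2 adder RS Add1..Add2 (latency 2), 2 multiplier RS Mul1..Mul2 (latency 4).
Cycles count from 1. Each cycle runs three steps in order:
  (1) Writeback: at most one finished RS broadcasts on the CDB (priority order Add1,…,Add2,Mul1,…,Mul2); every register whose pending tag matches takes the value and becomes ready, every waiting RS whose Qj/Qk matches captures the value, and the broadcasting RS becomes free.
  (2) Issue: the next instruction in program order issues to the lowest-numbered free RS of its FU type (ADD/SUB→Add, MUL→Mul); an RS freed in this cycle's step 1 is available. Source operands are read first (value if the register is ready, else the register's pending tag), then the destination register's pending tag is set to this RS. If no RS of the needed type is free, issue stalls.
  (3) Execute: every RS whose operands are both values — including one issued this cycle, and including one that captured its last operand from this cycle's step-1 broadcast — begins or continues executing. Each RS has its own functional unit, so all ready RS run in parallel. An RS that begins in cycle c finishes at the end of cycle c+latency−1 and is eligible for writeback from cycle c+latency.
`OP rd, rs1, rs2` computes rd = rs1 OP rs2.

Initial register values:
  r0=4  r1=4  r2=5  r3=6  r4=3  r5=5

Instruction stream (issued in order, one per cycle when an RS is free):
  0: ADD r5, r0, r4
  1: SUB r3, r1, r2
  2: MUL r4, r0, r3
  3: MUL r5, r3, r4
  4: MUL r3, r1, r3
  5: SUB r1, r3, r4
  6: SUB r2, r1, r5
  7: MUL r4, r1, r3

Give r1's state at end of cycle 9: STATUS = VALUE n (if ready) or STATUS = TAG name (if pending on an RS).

c1: issue ADD r5<-Add1 | r0:4,r1:4,r2:5,r3:6,r4:3,r5:Add1
c2: issue SUB r3<-Add2 | r0:4,r1:4,r2:5,r3:Add2,r4:3,r5:Add1
c3: CDB Add1=7; issue MUL r4<-Mul1 | r0:4,r1:4,r2:5,r3:Add2,r4:Mul1,r5:7
c4: CDB Add2=-1; issue MUL r5<-Mul2 | r0:4,r1:4,r2:5,r3:-1,r4:Mul1,r5:Mul2
c5: stall | r0:4,r1:4,r2:5,r3:-1,r4:Mul1,r5:Mul2
c6: stall | r0:4,r1:4,r2:5,r3:-1,r4:Mul1,r5:Mul2
c7: stall | r0:4,r1:4,r2:5,r3:-1,r4:Mul1,r5:Mul2
c8: CDB Mul1=-4; issue MUL r3<-Mul1 | r0:4,r1:4,r2:5,r3:Mul1,r4:-4,r5:Mul2
c9: issue SUB r1<-Add1 | r0:4,r1:Add1,r2:5,r3:Mul1,r4:-4,r5:Mul2

STATUS = TAG Add1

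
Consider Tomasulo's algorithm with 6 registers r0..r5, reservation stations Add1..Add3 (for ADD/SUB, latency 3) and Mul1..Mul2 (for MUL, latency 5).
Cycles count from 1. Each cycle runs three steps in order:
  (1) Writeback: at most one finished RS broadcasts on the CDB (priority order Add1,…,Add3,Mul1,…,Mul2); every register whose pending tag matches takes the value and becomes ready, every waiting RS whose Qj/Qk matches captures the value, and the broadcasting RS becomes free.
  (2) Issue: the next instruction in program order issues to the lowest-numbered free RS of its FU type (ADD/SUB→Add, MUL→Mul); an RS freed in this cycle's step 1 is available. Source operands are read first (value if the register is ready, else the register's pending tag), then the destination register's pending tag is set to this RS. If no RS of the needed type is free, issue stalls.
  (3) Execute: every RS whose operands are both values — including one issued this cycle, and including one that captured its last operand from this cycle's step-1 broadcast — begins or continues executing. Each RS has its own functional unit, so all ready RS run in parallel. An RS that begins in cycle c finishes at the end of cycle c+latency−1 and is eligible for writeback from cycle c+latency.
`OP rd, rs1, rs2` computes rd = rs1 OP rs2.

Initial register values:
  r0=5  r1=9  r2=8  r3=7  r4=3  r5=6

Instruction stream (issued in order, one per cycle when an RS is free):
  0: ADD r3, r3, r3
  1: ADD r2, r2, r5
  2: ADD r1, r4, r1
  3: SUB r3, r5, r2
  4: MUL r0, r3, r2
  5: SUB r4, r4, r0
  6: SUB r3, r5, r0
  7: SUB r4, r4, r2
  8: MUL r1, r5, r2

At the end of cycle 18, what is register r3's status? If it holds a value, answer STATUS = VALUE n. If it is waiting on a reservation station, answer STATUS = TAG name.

cycle 1: issue ADD r3<-Add1 // r0:5,r1:9,r2:8,r3:Add1,r4:3,r5:6
cycle 2: issue ADD r2<-Add2 // r0:5,r1:9,r2:Add2,r3:Add1,r4:3,r5:6
cycle 3: issue ADD r1<-Add3 // r0:5,r1:Add3,r2:Add2,r3:Add1,r4:3,r5:6
cycle 4: CDB Add1=14; issue SUB r3<-Add1 // r0:5,r1:Add3,r2:Add2,r3:Add1,r4:3,r5:6
cycle 5: CDB Add2=14; issue MUL r0<-Mul1 // r0:Mul1,r1:Add3,r2:14,r3:Add1,r4:3,r5:6
cycle 6: CDB Add3=12; issue SUB r4<-Add2 // r0:Mul1,r1:12,r2:14,r3:Add1,r4:Add2,r5:6
cycle 7: issue SUB r3<-Add3 // r0:Mul1,r1:12,r2:14,r3:Add3,r4:Add2,r5:6
cycle 8: CDB Add1=-8; issue SUB r4<-Add1 // r0:Mul1,r1:12,r2:14,r3:Add3,r4:Add1,r5:6
cycle 9: issue MUL r1<-Mul2 // r0:Mul1,r1:Mul2,r2:14,r3:Add3,r4:Add1,r5:6
cycle 10: - // r0:Mul1,r1:Mul2,r2:14,r3:Add3,r4:Add1,r5:6
cycle 11: - // r0:Mul1,r1:Mul2,r2:14,r3:Add3,r4:Add1,r5:6
cycle 12: - // r0:Mul1,r1:Mul2,r2:14,r3:Add3,r4:Add1,r5:6
cycle 13: CDB Mul1=-112 // r0:-112,r1:Mul2,r2:14,r3:Add3,r4:Add1,r5:6
cycle 14: CDB Mul2=84 // r0:-112,r1:84,r2:14,r3:Add3,r4:Add1,r5:6
cycle 15: - // r0:-112,r1:84,r2:14,r3:Add3,r4:Add1,r5:6
cycle 16: CDB Add2=115 // r0:-112,r1:84,r2:14,r3:Add3,r4:Add1,r5:6
cycle 17: CDB Add3=118 // r0:-112,r1:84,r2:14,r3:118,r4:Add1,r5:6
cycle 18: - // r0:-112,r1:84,r2:14,r3:118,r4:Add1,r5:6

STATUS = VALUE 118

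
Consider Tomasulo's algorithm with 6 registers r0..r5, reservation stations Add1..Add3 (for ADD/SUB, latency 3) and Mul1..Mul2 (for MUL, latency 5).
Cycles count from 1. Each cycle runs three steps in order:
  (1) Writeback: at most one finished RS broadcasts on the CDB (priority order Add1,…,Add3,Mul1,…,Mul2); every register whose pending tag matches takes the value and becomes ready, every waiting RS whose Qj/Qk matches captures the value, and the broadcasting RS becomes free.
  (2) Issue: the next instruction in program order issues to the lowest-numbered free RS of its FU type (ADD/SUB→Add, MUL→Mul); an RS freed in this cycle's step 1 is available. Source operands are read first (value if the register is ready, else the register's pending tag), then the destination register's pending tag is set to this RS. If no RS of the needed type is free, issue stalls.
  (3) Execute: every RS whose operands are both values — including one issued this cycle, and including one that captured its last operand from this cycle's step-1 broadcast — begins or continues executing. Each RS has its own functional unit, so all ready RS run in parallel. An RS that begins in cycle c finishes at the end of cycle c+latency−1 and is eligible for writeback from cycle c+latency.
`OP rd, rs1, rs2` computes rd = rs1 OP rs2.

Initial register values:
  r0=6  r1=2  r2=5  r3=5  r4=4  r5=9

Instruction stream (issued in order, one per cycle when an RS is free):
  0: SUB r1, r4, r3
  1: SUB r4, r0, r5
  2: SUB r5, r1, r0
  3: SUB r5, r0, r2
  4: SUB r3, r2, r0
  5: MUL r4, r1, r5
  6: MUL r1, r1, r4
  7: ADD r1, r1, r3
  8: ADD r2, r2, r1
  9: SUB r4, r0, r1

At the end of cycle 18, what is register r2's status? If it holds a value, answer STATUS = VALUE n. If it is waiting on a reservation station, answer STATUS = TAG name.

STATUS = TAG Add2

c1: issue SUB r1<-Add1 | r0:6,r1:Add1,r2:5,r3:5,r4:4,r5:9
c2: issue SUB r4<-Add2 | r0:6,r1:Add1,r2:5,r3:5,r4:Add2,r5:9
c3: issue SUB r5<-Add3 | r0:6,r1:Add1,r2:5,r3:5,r4:Add2,r5:Add3
c4: CDB Add1=-1; issue SUB r5<-Add1 | r0:6,r1:-1,r2:5,r3:5,r4:Add2,r5:Add1
c5: CDB Add2=-3; issue SUB r3<-Add2 | r0:6,r1:-1,r2:5,r3:Add2,r4:-3,r5:Add1
c6: issue MUL r4<-Mul1 | r0:6,r1:-1,r2:5,r3:Add2,r4:Mul1,r5:Add1
c7: CDB Add1=1; issue MUL r1<-Mul2 | r0:6,r1:Mul2,r2:5,r3:Add2,r4:Mul1,r5:1
c8: CDB Add2=-1; issue ADD r1<-Add1 | r0:6,r1:Add1,r2:5,r3:-1,r4:Mul1,r5:1
c9: CDB Add3=-7; issue ADD r2<-Add2 | r0:6,r1:Add1,r2:Add2,r3:-1,r4:Mul1,r5:1
c10: issue SUB r4<-Add3 | r0:6,r1:Add1,r2:Add2,r3:-1,r4:Add3,r5:1
c11: - | r0:6,r1:Add1,r2:Add2,r3:-1,r4:Add3,r5:1
c12: CDB Mul1=-1 | r0:6,r1:Add1,r2:Add2,r3:-1,r4:Add3,r5:1
c13: - | r0:6,r1:Add1,r2:Add2,r3:-1,r4:Add3,r5:1
c14: - | r0:6,r1:Add1,r2:Add2,r3:-1,r4:Add3,r5:1
c15: - | r0:6,r1:Add1,r2:Add2,r3:-1,r4:Add3,r5:1
c16: - | r0:6,r1:Add1,r2:Add2,r3:-1,r4:Add3,r5:1
c17: CDB Mul2=1 | r0:6,r1:Add1,r2:Add2,r3:-1,r4:Add3,r5:1
c18: - | r0:6,r1:Add1,r2:Add2,r3:-1,r4:Add3,r5:1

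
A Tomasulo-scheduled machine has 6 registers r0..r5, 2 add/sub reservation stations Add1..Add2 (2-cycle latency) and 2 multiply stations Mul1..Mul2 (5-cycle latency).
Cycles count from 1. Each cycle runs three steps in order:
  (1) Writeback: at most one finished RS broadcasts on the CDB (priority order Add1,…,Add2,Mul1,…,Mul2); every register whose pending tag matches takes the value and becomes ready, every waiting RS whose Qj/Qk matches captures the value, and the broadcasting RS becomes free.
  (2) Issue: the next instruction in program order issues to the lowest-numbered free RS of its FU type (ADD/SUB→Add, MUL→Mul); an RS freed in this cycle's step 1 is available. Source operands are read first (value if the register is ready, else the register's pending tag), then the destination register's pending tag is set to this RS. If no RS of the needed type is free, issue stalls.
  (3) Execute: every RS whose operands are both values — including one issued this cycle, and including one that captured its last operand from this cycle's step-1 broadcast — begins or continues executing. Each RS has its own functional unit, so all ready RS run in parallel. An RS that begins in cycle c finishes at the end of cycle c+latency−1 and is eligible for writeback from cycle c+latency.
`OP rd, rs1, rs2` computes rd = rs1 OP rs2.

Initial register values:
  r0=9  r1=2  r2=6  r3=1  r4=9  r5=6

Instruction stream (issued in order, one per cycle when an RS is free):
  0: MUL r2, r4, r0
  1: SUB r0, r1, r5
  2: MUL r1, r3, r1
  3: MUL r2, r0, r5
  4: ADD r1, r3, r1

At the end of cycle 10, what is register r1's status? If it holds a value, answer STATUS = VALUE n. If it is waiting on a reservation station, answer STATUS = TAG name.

cycle 1: issue MUL r2<-Mul1 // r0:9,r1:2,r2:Mul1,r3:1,r4:9,r5:6
cycle 2: issue SUB r0<-Add1 // r0:Add1,r1:2,r2:Mul1,r3:1,r4:9,r5:6
cycle 3: issue MUL r1<-Mul2 // r0:Add1,r1:Mul2,r2:Mul1,r3:1,r4:9,r5:6
cycle 4: CDB Add1=-4; stall // r0:-4,r1:Mul2,r2:Mul1,r3:1,r4:9,r5:6
cycle 5: stall // r0:-4,r1:Mul2,r2:Mul1,r3:1,r4:9,r5:6
cycle 6: CDB Mul1=81; issue MUL r2<-Mul1 // r0:-4,r1:Mul2,r2:Mul1,r3:1,r4:9,r5:6
cycle 7: issue ADD r1<-Add1 // r0:-4,r1:Add1,r2:Mul1,r3:1,r4:9,r5:6
cycle 8: CDB Mul2=2 // r0:-4,r1:Add1,r2:Mul1,r3:1,r4:9,r5:6
cycle 9: - // r0:-4,r1:Add1,r2:Mul1,r3:1,r4:9,r5:6
cycle 10: CDB Add1=3 // r0:-4,r1:3,r2:Mul1,r3:1,r4:9,r5:6

STATUS = VALUE 3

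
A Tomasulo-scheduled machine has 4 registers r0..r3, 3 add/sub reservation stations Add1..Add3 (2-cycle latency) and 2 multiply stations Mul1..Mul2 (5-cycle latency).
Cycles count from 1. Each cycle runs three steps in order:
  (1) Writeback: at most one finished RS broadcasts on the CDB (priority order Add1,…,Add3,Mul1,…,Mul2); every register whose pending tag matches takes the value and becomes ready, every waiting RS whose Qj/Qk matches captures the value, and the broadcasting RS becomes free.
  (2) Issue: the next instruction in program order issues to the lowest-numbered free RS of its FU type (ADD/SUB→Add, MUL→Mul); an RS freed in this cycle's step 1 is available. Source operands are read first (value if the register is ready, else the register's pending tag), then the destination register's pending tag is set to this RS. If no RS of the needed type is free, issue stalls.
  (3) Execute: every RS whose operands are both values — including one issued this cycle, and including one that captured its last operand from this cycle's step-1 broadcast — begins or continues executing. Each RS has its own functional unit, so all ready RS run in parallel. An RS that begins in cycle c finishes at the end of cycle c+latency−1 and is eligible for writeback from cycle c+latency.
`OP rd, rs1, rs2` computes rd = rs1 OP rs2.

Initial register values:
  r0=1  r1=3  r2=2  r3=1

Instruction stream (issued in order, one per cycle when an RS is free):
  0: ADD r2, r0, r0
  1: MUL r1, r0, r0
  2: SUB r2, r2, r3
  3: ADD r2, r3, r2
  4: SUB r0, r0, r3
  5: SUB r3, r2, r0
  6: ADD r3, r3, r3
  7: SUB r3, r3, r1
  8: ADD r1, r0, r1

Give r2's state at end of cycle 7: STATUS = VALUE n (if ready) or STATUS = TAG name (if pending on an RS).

STATUS = TAG Add2

cycle 1: issue ADD r2<-Add1 // r0:1,r1:3,r2:Add1,r3:1
cycle 2: issue MUL r1<-Mul1 // r0:1,r1:Mul1,r2:Add1,r3:1
cycle 3: CDB Add1=2; issue SUB r2<-Add1 // r0:1,r1:Mul1,r2:Add1,r3:1
cycle 4: issue ADD r2<-Add2 // r0:1,r1:Mul1,r2:Add2,r3:1
cycle 5: CDB Add1=1; issue SUB r0<-Add1 // r0:Add1,r1:Mul1,r2:Add2,r3:1
cycle 6: issue SUB r3<-Add3 // r0:Add1,r1:Mul1,r2:Add2,r3:Add3
cycle 7: CDB Add1=0; issue ADD r3<-Add1 // r0:0,r1:Mul1,r2:Add2,r3:Add1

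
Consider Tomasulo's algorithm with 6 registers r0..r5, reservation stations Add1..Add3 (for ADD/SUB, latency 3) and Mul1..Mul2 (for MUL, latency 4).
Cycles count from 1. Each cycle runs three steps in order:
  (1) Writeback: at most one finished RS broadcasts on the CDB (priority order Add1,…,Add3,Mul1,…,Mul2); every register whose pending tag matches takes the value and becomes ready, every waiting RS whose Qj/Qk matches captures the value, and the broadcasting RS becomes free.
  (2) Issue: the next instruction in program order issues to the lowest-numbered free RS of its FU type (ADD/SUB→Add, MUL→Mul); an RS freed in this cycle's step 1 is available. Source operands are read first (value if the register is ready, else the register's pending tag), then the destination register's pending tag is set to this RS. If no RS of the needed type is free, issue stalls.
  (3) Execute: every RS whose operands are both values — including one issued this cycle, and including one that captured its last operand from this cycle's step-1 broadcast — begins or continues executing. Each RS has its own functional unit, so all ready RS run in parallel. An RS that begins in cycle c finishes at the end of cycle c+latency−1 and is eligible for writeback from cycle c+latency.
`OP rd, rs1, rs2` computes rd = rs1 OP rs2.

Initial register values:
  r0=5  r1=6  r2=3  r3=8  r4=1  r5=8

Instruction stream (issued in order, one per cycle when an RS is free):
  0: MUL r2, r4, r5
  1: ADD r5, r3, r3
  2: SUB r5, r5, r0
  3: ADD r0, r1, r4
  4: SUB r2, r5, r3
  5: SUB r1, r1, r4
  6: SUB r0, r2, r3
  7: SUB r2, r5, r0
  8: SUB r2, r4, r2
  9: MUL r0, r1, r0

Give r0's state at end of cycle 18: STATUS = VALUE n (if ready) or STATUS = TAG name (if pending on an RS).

STATUS = VALUE -25

c1: issue MUL r2<-Mul1 | r0:5,r1:6,r2:Mul1,r3:8,r4:1,r5:8
c2: issue ADD r5<-Add1 | r0:5,r1:6,r2:Mul1,r3:8,r4:1,r5:Add1
c3: issue SUB r5<-Add2 | r0:5,r1:6,r2:Mul1,r3:8,r4:1,r5:Add2
c4: issue ADD r0<-Add3 | r0:Add3,r1:6,r2:Mul1,r3:8,r4:1,r5:Add2
c5: CDB Add1=16; issue SUB r2<-Add1 | r0:Add3,r1:6,r2:Add1,r3:8,r4:1,r5:Add2
c6: CDB Mul1=8; stall | r0:Add3,r1:6,r2:Add1,r3:8,r4:1,r5:Add2
c7: CDB Add3=7; issue SUB r1<-Add3 | r0:7,r1:Add3,r2:Add1,r3:8,r4:1,r5:Add2
c8: CDB Add2=11; issue SUB r0<-Add2 | r0:Add2,r1:Add3,r2:Add1,r3:8,r4:1,r5:11
c9: stall | r0:Add2,r1:Add3,r2:Add1,r3:8,r4:1,r5:11
c10: CDB Add3=5; issue SUB r2<-Add3 | r0:Add2,r1:5,r2:Add3,r3:8,r4:1,r5:11
c11: CDB Add1=3; issue SUB r2<-Add1 | r0:Add2,r1:5,r2:Add1,r3:8,r4:1,r5:11
c12: issue MUL r0<-Mul1 | r0:Mul1,r1:5,r2:Add1,r3:8,r4:1,r5:11
c13: - | r0:Mul1,r1:5,r2:Add1,r3:8,r4:1,r5:11
c14: CDB Add2=-5 | r0:Mul1,r1:5,r2:Add1,r3:8,r4:1,r5:11
c15: - | r0:Mul1,r1:5,r2:Add1,r3:8,r4:1,r5:11
c16: - | r0:Mul1,r1:5,r2:Add1,r3:8,r4:1,r5:11
c17: CDB Add3=16 | r0:Mul1,r1:5,r2:Add1,r3:8,r4:1,r5:11
c18: CDB Mul1=-25 | r0:-25,r1:5,r2:Add1,r3:8,r4:1,r5:11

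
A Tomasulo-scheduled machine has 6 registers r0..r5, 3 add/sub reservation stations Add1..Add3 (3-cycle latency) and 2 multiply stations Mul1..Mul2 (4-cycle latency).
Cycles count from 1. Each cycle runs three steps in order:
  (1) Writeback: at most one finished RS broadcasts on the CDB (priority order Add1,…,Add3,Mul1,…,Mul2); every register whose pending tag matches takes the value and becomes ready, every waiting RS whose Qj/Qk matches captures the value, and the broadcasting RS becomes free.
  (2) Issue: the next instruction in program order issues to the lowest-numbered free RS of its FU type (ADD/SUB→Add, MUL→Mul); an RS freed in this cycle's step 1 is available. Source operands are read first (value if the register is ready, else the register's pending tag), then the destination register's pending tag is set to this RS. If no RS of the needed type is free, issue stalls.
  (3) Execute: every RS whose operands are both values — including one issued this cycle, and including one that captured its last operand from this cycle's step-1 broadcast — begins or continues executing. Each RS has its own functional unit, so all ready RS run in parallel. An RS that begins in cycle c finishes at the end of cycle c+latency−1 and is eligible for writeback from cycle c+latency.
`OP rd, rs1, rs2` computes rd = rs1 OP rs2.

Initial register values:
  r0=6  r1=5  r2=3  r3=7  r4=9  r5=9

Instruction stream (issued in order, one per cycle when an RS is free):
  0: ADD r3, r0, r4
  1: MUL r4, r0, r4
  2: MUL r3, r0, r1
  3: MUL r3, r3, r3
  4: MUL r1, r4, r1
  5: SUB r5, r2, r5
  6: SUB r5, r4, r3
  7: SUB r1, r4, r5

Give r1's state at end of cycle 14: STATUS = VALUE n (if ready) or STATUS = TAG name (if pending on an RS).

STATUS = TAG Add3

  c1: issue ADD r3<-Add1  regs: r0:6,r1:5,r2:3,r3:Add1,r4:9,r5:9
  c2: issue MUL r4<-Mul1  regs: r0:6,r1:5,r2:3,r3:Add1,r4:Mul1,r5:9
  c3: issue MUL r3<-Mul2  regs: r0:6,r1:5,r2:3,r3:Mul2,r4:Mul1,r5:9
  c4: CDB Add1=15; stall  regs: r0:6,r1:5,r2:3,r3:Mul2,r4:Mul1,r5:9
  c5: stall  regs: r0:6,r1:5,r2:3,r3:Mul2,r4:Mul1,r5:9
  c6: CDB Mul1=54; issue MUL r3<-Mul1  regs: r0:6,r1:5,r2:3,r3:Mul1,r4:54,r5:9
  c7: CDB Mul2=30; issue MUL r1<-Mul2  regs: r0:6,r1:Mul2,r2:3,r3:Mul1,r4:54,r5:9
  c8: issue SUB r5<-Add1  regs: r0:6,r1:Mul2,r2:3,r3:Mul1,r4:54,r5:Add1
  c9: issue SUB r5<-Add2  regs: r0:6,r1:Mul2,r2:3,r3:Mul1,r4:54,r5:Add2
  c10: issue SUB r1<-Add3  regs: r0:6,r1:Add3,r2:3,r3:Mul1,r4:54,r5:Add2
  c11: CDB Add1=-6  regs: r0:6,r1:Add3,r2:3,r3:Mul1,r4:54,r5:Add2
  c12: CDB Mul1=900  regs: r0:6,r1:Add3,r2:3,r3:900,r4:54,r5:Add2
  c13: CDB Mul2=270  regs: r0:6,r1:Add3,r2:3,r3:900,r4:54,r5:Add2
  c14: -  regs: r0:6,r1:Add3,r2:3,r3:900,r4:54,r5:Add2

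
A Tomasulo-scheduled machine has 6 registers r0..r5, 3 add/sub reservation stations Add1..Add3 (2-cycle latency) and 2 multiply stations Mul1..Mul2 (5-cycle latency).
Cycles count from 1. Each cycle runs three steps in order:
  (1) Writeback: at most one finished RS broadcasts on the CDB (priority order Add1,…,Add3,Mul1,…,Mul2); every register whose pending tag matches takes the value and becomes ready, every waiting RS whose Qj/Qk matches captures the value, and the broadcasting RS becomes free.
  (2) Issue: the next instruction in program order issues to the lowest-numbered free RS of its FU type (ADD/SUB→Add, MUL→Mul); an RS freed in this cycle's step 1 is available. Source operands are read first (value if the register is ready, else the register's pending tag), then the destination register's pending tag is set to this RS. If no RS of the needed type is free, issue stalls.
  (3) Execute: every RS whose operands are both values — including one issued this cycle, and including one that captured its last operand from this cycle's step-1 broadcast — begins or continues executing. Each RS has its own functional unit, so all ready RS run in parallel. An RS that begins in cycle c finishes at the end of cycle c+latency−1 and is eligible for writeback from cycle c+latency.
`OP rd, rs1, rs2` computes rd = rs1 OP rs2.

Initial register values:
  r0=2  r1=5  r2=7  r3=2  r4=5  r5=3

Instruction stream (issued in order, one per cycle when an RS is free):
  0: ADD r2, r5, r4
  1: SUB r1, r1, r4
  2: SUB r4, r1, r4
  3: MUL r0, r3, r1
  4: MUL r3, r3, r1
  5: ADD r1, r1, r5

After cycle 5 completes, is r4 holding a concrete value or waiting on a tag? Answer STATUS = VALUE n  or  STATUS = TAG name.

  c1: issue ADD r2<-Add1  regs: r0:2,r1:5,r2:Add1,r3:2,r4:5,r5:3
  c2: issue SUB r1<-Add2  regs: r0:2,r1:Add2,r2:Add1,r3:2,r4:5,r5:3
  c3: CDB Add1=8; issue SUB r4<-Add1  regs: r0:2,r1:Add2,r2:8,r3:2,r4:Add1,r5:3
  c4: CDB Add2=0; issue MUL r0<-Mul1  regs: r0:Mul1,r1:0,r2:8,r3:2,r4:Add1,r5:3
  c5: issue MUL r3<-Mul2  regs: r0:Mul1,r1:0,r2:8,r3:Mul2,r4:Add1,r5:3

STATUS = TAG Add1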